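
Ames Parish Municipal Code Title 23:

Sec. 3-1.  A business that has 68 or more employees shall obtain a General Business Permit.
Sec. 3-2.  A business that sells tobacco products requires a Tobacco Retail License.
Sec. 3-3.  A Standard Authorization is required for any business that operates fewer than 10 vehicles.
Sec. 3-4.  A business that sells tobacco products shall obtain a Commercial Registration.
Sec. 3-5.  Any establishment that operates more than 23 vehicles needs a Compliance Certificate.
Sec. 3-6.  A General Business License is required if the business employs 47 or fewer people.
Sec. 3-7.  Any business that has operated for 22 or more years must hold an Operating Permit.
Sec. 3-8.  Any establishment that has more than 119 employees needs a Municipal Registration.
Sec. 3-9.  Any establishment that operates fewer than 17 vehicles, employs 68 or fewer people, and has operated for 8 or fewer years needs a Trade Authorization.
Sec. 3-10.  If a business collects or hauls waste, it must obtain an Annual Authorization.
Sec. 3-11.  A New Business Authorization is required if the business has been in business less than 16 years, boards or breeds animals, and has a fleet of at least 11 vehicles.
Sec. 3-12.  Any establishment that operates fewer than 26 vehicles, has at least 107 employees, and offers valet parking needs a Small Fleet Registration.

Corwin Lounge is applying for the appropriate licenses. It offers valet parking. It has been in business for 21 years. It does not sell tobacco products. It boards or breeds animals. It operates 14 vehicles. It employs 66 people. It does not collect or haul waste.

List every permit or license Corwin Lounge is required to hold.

Sec. 3-1. employees 66 < 68 → General Business Permit not required.
Sec. 3-2. does not sell tobacco products → Tobacco Retail License not required.
Sec. 3-3. vehicles 14 ≥ 10 → Standard Authorization not required.
Sec. 3-4. does not sell tobacco products → Commercial Registration not required.
Sec. 3-5. vehicles 14 ≤ 23 → Compliance Certificate not required.
Sec. 3-6. employees 66 > 47 → General Business License not required.
Sec. 3-7. years in business 21 < 22 → Operating Permit not required.
Sec. 3-8. employees 66 ≤ 119 → Municipal Registration not required.
Sec. 3-9. vehicles 14 < 17; employees 66 ≤ 68; years in business 21 > 8 → Trade Authorization not required.
Sec. 3-10. does not collect or haul waste → Annual Authorization not required.
Sec. 3-11. years in business 21 ≥ 16; boards or breeds animals; vehicles 14 ≥ 11 → New Business Authorization not required.
Sec. 3-12. vehicles 14 < 26; employees 66 < 107; offers valet parking → Small Fleet Registration not required.

None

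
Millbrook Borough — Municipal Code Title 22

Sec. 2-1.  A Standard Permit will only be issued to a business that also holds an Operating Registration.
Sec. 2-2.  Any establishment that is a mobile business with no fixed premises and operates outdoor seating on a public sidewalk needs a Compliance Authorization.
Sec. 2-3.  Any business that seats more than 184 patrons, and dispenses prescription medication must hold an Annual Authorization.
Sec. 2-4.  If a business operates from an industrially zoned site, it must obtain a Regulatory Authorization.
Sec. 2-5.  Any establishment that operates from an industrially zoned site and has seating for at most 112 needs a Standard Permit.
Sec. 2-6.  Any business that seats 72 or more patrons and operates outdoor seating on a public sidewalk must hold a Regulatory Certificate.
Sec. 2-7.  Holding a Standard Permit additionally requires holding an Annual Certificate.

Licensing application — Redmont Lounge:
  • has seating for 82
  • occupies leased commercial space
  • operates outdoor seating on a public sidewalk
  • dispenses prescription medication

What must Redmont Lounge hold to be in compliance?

Sec. 2-1. Standard Permit is not required → no effect.
Sec. 2-2. occupies leased commercial space (not: is a mobile business with no fixed premises); operates outdoor seating on a public sidewalk → Compliance Authorization not required.
Sec. 2-3. seating 82 ≤ 184; dispenses prescription medication → Annual Authorization not required.
Sec. 2-4. occupies leased commercial space (not: operates from an industrially zoned site) → Regulatory Authorization not required.
Sec. 2-5. occupies leased commercial space (not: operates from an industrially zoned site); seating 82 ≤ 112 → Standard Permit not required.
Sec. 2-6. seating 82 ≥ 72; operates outdoor seating on a public sidewalk → Regulatory Certificate required.
Sec. 2-7. Standard Permit is not required → no effect.

Regulatory Certificate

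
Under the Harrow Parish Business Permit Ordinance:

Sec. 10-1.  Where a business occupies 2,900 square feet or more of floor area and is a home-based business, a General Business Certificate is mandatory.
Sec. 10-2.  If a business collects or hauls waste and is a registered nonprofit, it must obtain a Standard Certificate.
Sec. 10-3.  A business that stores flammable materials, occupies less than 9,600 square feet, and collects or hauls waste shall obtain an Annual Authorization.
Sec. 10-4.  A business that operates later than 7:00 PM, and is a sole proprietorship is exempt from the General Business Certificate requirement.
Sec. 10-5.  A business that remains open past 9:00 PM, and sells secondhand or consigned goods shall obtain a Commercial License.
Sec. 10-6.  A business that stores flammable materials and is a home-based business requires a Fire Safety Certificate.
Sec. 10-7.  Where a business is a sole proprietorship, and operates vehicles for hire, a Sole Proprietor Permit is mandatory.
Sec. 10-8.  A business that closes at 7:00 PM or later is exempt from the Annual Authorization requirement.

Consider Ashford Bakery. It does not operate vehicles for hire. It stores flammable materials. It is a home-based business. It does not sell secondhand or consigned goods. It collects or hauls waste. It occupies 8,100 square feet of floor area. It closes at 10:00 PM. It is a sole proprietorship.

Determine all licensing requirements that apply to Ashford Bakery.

Sec. 10-1. floor area 8,100 square feet ≥ 2,900 square feet; is a home-based business → General Business Certificate required.
Sec. 10-2. collects or hauls waste; is a sole proprietorship (not: is a registered nonprofit) → Standard Certificate not required.
Sec. 10-3. stores flammable materials; floor area 8,100 square feet < 9,600 square feet; collects or hauls waste → Annual Authorization required.
Sec. 10-4. closes 10:00 PM, after 7:00 PM; is a sole proprietorship → exempt from General Business Certificate.
Sec. 10-5. closes 10:00 PM, after 9:00 PM; does not sell secondhand or consigned goods → Commercial License not required.
Sec. 10-6. stores flammable materials; is a home-based business → Fire Safety Certificate required.
Sec. 10-7. is a sole proprietorship; does not operate vehicles for hire → Sole Proprietor Permit not required.
Sec. 10-8. closes 10:00 PM, after 7:00 PM → exempt from Annual Authorization.

Fire Safety Certificate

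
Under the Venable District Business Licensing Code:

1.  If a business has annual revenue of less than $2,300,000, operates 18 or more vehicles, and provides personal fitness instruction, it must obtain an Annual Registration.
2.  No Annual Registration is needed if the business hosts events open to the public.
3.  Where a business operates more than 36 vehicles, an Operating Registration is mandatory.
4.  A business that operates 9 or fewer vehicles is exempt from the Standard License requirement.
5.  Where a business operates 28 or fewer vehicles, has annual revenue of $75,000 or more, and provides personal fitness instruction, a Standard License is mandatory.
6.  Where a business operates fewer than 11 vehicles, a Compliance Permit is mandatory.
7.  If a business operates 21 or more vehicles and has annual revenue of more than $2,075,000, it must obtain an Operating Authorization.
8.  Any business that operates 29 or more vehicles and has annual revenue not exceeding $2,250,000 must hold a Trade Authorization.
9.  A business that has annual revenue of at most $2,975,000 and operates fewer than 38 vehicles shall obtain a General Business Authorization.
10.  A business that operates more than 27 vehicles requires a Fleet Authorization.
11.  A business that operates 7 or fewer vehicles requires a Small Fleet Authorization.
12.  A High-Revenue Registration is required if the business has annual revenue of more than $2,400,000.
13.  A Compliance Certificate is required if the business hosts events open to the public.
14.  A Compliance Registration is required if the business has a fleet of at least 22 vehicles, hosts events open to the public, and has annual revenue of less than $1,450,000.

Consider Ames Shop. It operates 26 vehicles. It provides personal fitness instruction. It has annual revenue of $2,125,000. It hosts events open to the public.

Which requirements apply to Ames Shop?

1. revenue $2,125,000 < $2,300,000; vehicles 26 ≥ 18; provides personal fitness instruction → Annual Registration required.
2. hosts events open to the public → exempt from Annual Registration.
3. vehicles 26 ≤ 36 → Operating Registration not required.
4. vehicles 26 > 9 → Standard License exemption does not apply.
5. vehicles 26 ≤ 28; revenue $2,125,000 ≥ $75,000; provides personal fitness instruction → Standard License required.
6. vehicles 26 ≥ 11 → Compliance Permit not required.
7. vehicles 26 ≥ 21; revenue $2,125,000 > $2,075,000 → Operating Authorization required.
8. vehicles 26 < 29; revenue $2,125,000 ≤ $2,250,000 → Trade Authorization not required.
9. revenue $2,125,000 ≤ $2,975,000; vehicles 26 < 38 → General Business Authorization required.
10. vehicles 26 ≤ 27 → Fleet Authorization not required.
11. vehicles 26 > 7 → Small Fleet Authorization not required.
12. revenue $2,125,000 ≤ $2,400,000 → High-Revenue Registration not required.
13. hosts events open to the public → Compliance Certificate required.
14. vehicles 26 ≥ 22; hosts events open to the public; revenue $2,125,000 ≥ $1,450,000 → Compliance Registration not required.

Compliance Certificate, General Business Authorization, Operating Authorization, Standard License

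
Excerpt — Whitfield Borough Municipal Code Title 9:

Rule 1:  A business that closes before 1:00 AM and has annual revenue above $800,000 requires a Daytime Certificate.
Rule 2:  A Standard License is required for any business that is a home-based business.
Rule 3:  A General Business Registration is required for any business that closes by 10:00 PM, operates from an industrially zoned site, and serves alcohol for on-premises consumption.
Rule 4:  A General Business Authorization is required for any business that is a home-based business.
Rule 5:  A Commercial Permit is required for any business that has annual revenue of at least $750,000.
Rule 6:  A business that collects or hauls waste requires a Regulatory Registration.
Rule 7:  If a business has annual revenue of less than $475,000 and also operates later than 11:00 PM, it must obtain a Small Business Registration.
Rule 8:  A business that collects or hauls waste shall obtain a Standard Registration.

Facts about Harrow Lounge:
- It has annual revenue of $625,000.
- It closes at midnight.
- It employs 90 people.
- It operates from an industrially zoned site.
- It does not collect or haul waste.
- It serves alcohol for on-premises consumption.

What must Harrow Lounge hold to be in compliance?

None

Rule 1: closes midnight, at/before 1:00 AM; revenue $625,000 ≤ $800,000 → Daytime Certificate not required.
Rule 2: operates from an industrially zoned site (not: is a home-based business) → Standard License not required.
Rule 3: closes midnight, after 10:00 PM; operates from an industrially zoned site; serves alcohol for on-premises consumption → General Business Registration not required.
Rule 4: operates from an industrially zoned site (not: is a home-based business) → General Business Authorization not required.
Rule 5: revenue $625,000 < $750,000 → Commercial Permit not required.
Rule 6: does not collect or haul waste → Regulatory Registration not required.
Rule 7: revenue $625,000 ≥ $475,000; closes midnight, after 11:00 PM → Small Business Registration not required.
Rule 8: does not collect or haul waste → Standard Registration not required.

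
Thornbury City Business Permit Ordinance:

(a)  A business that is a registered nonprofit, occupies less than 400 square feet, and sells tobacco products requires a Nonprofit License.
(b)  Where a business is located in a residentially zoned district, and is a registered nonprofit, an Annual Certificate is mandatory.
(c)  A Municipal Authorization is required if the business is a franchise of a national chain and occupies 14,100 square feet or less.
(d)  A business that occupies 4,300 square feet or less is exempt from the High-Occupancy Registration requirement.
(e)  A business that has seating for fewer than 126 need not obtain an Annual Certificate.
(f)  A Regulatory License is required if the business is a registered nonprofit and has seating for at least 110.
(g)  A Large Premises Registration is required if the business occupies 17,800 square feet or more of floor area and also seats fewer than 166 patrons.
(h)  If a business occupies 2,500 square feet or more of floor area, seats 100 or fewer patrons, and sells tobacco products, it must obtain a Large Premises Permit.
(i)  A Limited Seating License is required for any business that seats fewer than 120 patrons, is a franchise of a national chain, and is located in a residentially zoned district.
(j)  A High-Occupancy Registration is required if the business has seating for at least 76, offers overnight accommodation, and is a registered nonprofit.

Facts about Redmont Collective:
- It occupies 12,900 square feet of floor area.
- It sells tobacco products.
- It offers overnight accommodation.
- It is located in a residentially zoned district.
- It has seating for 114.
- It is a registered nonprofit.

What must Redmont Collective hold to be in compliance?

High-Occupancy Registration, Regulatory License

(a) is a registered nonprofit; floor area 12,900 square feet ≥ 400 square feet; sells tobacco products → Nonprofit License not required.
(b) is located in a residentially zoned district; is a registered nonprofit → Annual Certificate required.
(c) is a registered nonprofit (not: is a franchise of a national chain); floor area 12,900 square feet ≤ 14,100 square feet → Municipal Authorization not required.
(d) floor area 12,900 square feet > 4,300 square feet → High-Occupancy Registration exemption does not apply.
(e) seating 114 < 126 → exempt from Annual Certificate.
(f) is a registered nonprofit; seating 114 ≥ 110 → Regulatory License required.
(g) floor area 12,900 square feet < 17,800 square feet; seating 114 < 166 → Large Premises Registration not required.
(h) floor area 12,900 square feet ≥ 2,500 square feet; seating 114 > 100; sells tobacco products → Large Premises Permit not required.
(i) seating 114 < 120; is a registered nonprofit (not: is a franchise of a national chain); is located in a residentially zoned district → Limited Seating License not required.
(j) seating 114 ≥ 76; offers overnight accommodation; is a registered nonprofit → High-Occupancy Registration required.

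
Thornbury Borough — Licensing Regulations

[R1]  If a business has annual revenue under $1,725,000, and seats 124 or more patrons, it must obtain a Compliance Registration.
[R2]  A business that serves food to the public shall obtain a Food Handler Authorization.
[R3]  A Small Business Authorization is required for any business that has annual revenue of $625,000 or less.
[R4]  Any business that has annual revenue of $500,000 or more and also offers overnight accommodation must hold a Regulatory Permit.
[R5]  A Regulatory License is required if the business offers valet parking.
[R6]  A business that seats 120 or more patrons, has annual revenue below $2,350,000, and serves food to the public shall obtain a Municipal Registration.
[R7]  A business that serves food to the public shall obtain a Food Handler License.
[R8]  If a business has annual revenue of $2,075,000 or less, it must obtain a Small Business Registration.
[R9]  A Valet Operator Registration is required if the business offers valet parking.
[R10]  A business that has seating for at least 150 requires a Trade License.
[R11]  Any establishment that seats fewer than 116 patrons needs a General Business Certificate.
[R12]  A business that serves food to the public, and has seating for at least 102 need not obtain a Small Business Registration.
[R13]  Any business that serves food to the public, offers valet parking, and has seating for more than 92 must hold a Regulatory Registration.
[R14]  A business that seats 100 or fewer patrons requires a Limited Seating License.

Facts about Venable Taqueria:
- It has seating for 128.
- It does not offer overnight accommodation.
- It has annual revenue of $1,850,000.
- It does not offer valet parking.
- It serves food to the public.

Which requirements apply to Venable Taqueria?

[R1] revenue $1,850,000 ≥ $1,725,000; seating 128 ≥ 124 → Compliance Registration not required.
[R2] serves food to the public → Food Handler Authorization required.
[R3] revenue $1,850,000 > $625,000 → Small Business Authorization not required.
[R4] revenue $1,850,000 ≥ $500,000; does not offer overnight accommodation → Regulatory Permit not required.
[R5] does not offer valet parking → Regulatory License not required.
[R6] seating 128 ≥ 120; revenue $1,850,000 < $2,350,000; serves food to the public → Municipal Registration required.
[R7] serves food to the public → Food Handler License required.
[R8] revenue $1,850,000 ≤ $2,075,000 → Small Business Registration required.
[R9] does not offer valet parking → Valet Operator Registration not required.
[R10] seating 128 < 150 → Trade License not required.
[R11] seating 128 ≥ 116 → General Business Certificate not required.
[R12] serves food to the public; seating 128 ≥ 102 → exempt from Small Business Registration.
[R13] serves food to the public; does not offer valet parking; seating 128 > 92 → Regulatory Registration not required.
[R14] seating 128 > 100 → Limited Seating License not required.

Food Handler Authorization, Food Handler License, Municipal Registration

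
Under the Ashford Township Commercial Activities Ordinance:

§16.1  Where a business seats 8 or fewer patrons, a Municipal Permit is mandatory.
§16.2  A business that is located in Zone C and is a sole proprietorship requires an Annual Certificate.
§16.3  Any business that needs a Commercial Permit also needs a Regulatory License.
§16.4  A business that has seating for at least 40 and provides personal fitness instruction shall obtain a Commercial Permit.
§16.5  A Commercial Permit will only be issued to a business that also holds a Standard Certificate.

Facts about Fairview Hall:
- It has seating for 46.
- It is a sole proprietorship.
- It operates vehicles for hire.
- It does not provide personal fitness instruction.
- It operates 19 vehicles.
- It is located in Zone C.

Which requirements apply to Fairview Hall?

Annual Certificate

§16.1 seating 46 > 8 → Municipal Permit not required.
§16.2 is located in Zone C; is a sole proprietorship → Annual Certificate required.
§16.3 Commercial Permit is not required → no effect.
§16.4 seating 46 ≥ 40; does not provide personal fitness instruction → Commercial Permit not required.
§16.5 Commercial Permit is not required → no effect.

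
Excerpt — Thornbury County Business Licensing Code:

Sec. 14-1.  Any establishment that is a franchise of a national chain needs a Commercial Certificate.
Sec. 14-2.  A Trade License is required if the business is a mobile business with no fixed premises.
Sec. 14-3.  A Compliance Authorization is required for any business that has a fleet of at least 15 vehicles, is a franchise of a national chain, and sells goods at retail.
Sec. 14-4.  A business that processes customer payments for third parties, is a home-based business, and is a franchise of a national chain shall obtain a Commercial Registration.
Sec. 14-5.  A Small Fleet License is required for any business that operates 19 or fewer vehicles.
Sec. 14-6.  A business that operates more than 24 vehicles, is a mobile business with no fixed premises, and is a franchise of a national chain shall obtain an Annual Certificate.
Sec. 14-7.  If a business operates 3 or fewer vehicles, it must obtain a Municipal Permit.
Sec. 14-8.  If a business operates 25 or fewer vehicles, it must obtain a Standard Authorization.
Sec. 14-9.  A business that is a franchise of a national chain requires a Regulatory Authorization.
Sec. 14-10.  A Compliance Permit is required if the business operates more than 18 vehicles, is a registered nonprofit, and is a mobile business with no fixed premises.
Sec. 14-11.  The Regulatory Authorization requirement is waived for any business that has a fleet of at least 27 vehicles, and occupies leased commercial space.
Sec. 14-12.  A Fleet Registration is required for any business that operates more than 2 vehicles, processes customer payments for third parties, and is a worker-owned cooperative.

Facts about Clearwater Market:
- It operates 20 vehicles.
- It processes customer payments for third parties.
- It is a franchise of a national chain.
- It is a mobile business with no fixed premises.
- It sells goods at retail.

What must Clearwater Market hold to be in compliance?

Commercial Certificate, Compliance Authorization, Regulatory Authorization, Standard Authorization, Trade License

Sec. 14-1. is a franchise of a national chain → Commercial Certificate required.
Sec. 14-2. is a mobile business with no fixed premises → Trade License required.
Sec. 14-3. vehicles 20 ≥ 15; is a franchise of a national chain; sells goods at retail → Compliance Authorization required.
Sec. 14-4. processes customer payments for third parties; is a mobile business with no fixed premises (not: is a home-based business); is a franchise of a national chain → Commercial Registration not required.
Sec. 14-5. vehicles 20 > 19 → Small Fleet License not required.
Sec. 14-6. vehicles 20 ≤ 24; is a mobile business with no fixed premises; is a franchise of a national chain → Annual Certificate not required.
Sec. 14-7. vehicles 20 > 3 → Municipal Permit not required.
Sec. 14-8. vehicles 20 ≤ 25 → Standard Authorization required.
Sec. 14-9. is a franchise of a national chain → Regulatory Authorization required.
Sec. 14-10. vehicles 20 > 18; is a franchise of a national chain (not: is a registered nonprofit); is a mobile business with no fixed premises → Compliance Permit not required.
Sec. 14-11. vehicles 20 < 27; is a mobile business with no fixed premises (not: occupies leased commercial space) → Regulatory Authorization exemption does not apply.
Sec. 14-12. vehicles 20 > 2; processes customer payments for third parties; is a franchise of a national chain (not: is a worker-owned cooperative) → Fleet Registration not required.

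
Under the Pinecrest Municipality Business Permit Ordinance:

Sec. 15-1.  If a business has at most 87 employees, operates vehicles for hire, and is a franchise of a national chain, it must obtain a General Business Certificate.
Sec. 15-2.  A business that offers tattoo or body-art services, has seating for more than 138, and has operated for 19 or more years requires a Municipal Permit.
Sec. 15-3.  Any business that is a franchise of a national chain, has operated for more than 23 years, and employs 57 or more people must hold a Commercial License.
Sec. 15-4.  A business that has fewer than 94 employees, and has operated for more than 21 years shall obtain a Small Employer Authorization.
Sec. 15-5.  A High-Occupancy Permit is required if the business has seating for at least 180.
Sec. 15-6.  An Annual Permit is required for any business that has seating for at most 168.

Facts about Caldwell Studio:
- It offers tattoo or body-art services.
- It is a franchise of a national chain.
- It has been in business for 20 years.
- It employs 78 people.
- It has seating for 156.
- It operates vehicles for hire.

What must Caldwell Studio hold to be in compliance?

Sec. 15-1. employees 78 ≤ 87; operates vehicles for hire; is a franchise of a national chain → General Business Certificate required.
Sec. 15-2. offers tattoo or body-art services; seating 156 > 138; years in business 20 ≥ 19 → Municipal Permit required.
Sec. 15-3. is a franchise of a national chain; years in business 20 ≤ 23; employees 78 ≥ 57 → Commercial License not required.
Sec. 15-4. employees 78 < 94; years in business 20 ≤ 21 → Small Employer Authorization not required.
Sec. 15-5. seating 156 < 180 → High-Occupancy Permit not required.
Sec. 15-6. seating 156 ≤ 168 → Annual Permit required.

Annual Permit, General Business Certificate, Municipal Permit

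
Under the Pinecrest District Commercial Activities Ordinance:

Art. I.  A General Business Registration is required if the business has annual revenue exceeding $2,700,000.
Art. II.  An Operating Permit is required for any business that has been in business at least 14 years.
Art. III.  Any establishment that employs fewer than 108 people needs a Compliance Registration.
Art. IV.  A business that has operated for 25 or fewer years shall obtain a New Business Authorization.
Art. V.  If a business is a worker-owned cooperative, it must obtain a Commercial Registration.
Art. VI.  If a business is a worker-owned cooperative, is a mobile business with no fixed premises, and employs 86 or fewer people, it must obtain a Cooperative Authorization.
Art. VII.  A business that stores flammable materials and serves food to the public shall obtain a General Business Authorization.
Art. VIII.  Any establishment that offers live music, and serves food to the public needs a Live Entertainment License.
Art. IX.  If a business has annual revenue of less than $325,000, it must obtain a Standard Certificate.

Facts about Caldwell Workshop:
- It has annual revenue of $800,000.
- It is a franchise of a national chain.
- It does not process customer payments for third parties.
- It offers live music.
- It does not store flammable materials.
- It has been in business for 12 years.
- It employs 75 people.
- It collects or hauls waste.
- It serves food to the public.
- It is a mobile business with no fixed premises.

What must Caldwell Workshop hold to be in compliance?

Compliance Registration, Live Entertainment License, New Business Authorization

Art. I. revenue $800,000 ≤ $2,700,000 → General Business Registration not required.
Art. II. years in business 12 < 14 → Operating Permit not required.
Art. III. employees 75 < 108 → Compliance Registration required.
Art. IV. years in business 12 ≤ 25 → New Business Authorization required.
Art. V. is a franchise of a national chain (not: is a worker-owned cooperative) → Commercial Registration not required.
Art. VI. is a franchise of a national chain (not: is a worker-owned cooperative); is a mobile business with no fixed premises; employees 75 ≤ 86 → Cooperative Authorization not required.
Art. VII. does not store flammable materials; serves food to the public → General Business Authorization not required.
Art. VIII. offers live music; serves food to the public → Live Entertainment License required.
Art. IX. revenue $800,000 ≥ $325,000 → Standard Certificate not required.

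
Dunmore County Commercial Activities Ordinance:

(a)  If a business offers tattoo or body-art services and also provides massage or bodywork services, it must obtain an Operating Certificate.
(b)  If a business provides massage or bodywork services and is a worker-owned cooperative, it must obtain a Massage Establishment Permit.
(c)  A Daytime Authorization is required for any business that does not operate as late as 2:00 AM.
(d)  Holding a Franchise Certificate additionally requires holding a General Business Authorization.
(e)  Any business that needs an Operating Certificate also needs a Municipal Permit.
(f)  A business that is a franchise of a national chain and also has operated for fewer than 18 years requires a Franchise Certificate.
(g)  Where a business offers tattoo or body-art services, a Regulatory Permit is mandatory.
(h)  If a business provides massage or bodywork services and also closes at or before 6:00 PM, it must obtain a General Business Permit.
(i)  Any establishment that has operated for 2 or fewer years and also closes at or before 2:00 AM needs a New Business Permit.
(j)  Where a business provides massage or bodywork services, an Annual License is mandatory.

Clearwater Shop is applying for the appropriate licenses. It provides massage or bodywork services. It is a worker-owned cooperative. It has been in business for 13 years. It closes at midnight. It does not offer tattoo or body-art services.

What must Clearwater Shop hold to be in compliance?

(a) does not offer tattoo or body-art services; provides massage or bodywork services → Operating Certificate not required.
(b) provides massage or bodywork services; is a worker-owned cooperative → Massage Establishment Permit required.
(c) closes midnight, at/before 2:00 AM → Daytime Authorization required.
(d) Franchise Certificate is not required → no effect.
(e) Operating Certificate is not required → no effect.
(f) is a worker-owned cooperative (not: is a franchise of a national chain); years in business 13 < 18 → Franchise Certificate not required.
(g) does not offer tattoo or body-art services → Regulatory Permit not required.
(h) provides massage or bodywork services; closes midnight, after 6:00 PM → General Business Permit not required.
(i) years in business 13 > 2; closes midnight, at/before 2:00 AM → New Business Permit not required.
(j) provides massage or bodywork services → Annual License required.

Annual License, Daytime Authorization, Massage Establishment Permit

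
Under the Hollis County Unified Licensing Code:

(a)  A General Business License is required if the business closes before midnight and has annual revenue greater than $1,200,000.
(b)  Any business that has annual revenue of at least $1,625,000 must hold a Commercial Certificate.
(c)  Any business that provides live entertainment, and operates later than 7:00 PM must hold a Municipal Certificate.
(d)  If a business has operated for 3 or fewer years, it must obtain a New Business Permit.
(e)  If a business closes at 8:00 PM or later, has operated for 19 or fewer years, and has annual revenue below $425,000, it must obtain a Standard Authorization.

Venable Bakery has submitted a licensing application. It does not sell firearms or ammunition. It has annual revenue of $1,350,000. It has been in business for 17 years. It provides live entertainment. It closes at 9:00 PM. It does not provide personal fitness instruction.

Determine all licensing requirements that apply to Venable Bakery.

General Business License, Municipal Certificate

(a) closes 9:00 PM, at/before midnight; revenue $1,350,000 > $1,200,000 → General Business License required.
(b) revenue $1,350,000 < $1,625,000 → Commercial Certificate not required.
(c) provides live entertainment; closes 9:00 PM, after 7:00 PM → Municipal Certificate required.
(d) years in business 17 > 3 → New Business Permit not required.
(e) closes 9:00 PM, after 8:00 PM; years in business 17 ≤ 19; revenue $1,350,000 ≥ $425,000 → Standard Authorization not required.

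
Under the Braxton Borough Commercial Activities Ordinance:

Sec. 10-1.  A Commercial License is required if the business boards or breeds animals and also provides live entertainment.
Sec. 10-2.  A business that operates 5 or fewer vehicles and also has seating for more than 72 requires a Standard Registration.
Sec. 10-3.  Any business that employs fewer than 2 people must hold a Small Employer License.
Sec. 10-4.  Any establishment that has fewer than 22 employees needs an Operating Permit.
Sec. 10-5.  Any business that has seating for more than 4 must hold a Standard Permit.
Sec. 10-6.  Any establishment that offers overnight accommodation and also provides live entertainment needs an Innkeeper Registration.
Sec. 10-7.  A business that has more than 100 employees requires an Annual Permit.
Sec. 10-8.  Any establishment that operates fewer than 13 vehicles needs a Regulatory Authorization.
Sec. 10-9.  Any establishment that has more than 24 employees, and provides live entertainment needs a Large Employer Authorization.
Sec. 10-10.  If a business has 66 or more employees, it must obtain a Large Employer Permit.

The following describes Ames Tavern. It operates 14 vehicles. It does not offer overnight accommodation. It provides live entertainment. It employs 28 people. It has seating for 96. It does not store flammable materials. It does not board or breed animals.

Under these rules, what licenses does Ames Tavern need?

Sec. 10-1. does not board or breed animals; provides live entertainment → Commercial License not required.
Sec. 10-2. vehicles 14 > 5; seating 96 > 72 → Standard Registration not required.
Sec. 10-3. employees 28 ≥ 2 → Small Employer License not required.
Sec. 10-4. employees 28 ≥ 22 → Operating Permit not required.
Sec. 10-5. seating 96 > 4 → Standard Permit required.
Sec. 10-6. does not offer overnight accommodation; provides live entertainment → Innkeeper Registration not required.
Sec. 10-7. employees 28 ≤ 100 → Annual Permit not required.
Sec. 10-8. vehicles 14 ≥ 13 → Regulatory Authorization not required.
Sec. 10-9. employees 28 > 24; provides live entertainment → Large Employer Authorization required.
Sec. 10-10. employees 28 < 66 → Large Employer Permit not required.

Large Employer Authorization, Standard Permit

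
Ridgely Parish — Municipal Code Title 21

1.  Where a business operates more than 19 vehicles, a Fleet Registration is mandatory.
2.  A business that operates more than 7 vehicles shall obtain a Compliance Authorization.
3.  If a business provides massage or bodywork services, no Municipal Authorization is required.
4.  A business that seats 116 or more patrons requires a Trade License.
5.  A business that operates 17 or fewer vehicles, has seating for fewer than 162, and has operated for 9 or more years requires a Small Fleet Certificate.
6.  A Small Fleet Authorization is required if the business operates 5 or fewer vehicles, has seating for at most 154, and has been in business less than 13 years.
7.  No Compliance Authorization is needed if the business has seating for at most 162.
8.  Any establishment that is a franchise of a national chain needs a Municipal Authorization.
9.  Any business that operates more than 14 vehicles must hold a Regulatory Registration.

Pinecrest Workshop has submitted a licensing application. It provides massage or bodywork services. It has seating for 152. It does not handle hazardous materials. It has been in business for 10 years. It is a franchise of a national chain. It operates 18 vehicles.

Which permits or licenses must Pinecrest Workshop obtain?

Regulatory Registration, Trade License

1. vehicles 18 ≤ 19 → Fleet Registration not required.
2. vehicles 18 > 7 → Compliance Authorization required.
3. provides massage or bodywork services → exempt from Municipal Authorization.
4. seating 152 ≥ 116 → Trade License required.
5. vehicles 18 > 17; seating 152 < 162; years in business 10 ≥ 9 → Small Fleet Certificate not required.
6. vehicles 18 > 5; seating 152 ≤ 154; years in business 10 < 13 → Small Fleet Authorization not required.
7. seating 152 ≤ 162 → exempt from Compliance Authorization.
8. is a franchise of a national chain → Municipal Authorization required.
9. vehicles 18 > 14 → Regulatory Registration required.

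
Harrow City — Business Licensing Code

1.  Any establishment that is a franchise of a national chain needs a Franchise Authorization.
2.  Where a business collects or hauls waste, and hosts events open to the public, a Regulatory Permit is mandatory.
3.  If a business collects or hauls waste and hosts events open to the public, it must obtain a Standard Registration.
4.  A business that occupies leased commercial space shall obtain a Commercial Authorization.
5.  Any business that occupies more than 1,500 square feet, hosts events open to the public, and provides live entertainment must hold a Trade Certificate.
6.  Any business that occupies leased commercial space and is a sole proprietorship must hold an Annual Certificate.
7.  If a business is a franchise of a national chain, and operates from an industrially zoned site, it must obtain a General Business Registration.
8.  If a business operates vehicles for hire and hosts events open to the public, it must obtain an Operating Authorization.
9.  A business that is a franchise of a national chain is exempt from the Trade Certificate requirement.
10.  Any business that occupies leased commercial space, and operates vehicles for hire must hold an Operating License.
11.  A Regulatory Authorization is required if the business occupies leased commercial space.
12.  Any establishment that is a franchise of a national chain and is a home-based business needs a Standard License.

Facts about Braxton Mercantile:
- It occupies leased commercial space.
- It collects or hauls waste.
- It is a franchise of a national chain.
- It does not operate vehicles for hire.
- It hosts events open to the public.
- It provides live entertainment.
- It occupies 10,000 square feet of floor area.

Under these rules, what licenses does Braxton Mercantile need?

1. is a franchise of a national chain → Franchise Authorization required.
2. collects or hauls waste; hosts events open to the public → Regulatory Permit required.
3. collects or hauls waste; hosts events open to the public → Standard Registration required.
4. occupies leased commercial space → Commercial Authorization required.
5. floor area 10,000 square feet > 1,500 square feet; hosts events open to the public; provides live entertainment → Trade Certificate required.
6. occupies leased commercial space; is a franchise of a national chain (not: is a sole proprietorship) → Annual Certificate not required.
7. is a franchise of a national chain; occupies leased commercial space (not: operates from an industrially zoned site) → General Business Registration not required.
8. does not operate vehicles for hire; hosts events open to the public → Operating Authorization not required.
9. is a franchise of a national chain → exempt from Trade Certificate.
10. occupies leased commercial space; does not operate vehicles for hire → Operating License not required.
11. occupies leased commercial space → Regulatory Authorization required.
12. is a franchise of a national chain; occupies leased commercial space (not: is a home-based business) → Standard License not required.

Commercial Authorization, Franchise Authorization, Regulatory Authorization, Regulatory Permit, Standard Registration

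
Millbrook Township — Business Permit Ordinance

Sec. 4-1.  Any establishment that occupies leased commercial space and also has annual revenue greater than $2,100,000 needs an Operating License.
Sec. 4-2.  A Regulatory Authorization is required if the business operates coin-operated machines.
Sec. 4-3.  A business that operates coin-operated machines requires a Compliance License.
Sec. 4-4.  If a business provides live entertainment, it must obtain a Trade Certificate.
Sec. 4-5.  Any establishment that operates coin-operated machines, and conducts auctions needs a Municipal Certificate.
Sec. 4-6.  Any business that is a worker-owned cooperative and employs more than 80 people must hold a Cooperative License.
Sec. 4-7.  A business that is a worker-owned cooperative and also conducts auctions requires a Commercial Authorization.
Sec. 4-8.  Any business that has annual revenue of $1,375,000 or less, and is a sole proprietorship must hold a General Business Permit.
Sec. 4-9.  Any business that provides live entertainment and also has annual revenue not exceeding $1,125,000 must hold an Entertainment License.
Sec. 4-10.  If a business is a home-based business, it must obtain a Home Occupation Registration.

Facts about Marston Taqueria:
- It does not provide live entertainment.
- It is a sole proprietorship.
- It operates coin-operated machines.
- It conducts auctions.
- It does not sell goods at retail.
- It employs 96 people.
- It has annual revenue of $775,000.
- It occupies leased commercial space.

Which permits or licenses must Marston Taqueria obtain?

Sec. 4-1. occupies leased commercial space; revenue $775,000 ≤ $2,100,000 → Operating License not required.
Sec. 4-2. operates coin-operated machines → Regulatory Authorization required.
Sec. 4-3. operates coin-operated machines → Compliance License required.
Sec. 4-4. does not provide live entertainment → Trade Certificate not required.
Sec. 4-5. operates coin-operated machines; conducts auctions → Municipal Certificate required.
Sec. 4-6. is a sole proprietorship (not: is a worker-owned cooperative); employees 96 > 80 → Cooperative License not required.
Sec. 4-7. is a sole proprietorship (not: is a worker-owned cooperative); conducts auctions → Commercial Authorization not required.
Sec. 4-8. revenue $775,000 ≤ $1,375,000; is a sole proprietorship → General Business Permit required.
Sec. 4-9. does not provide live entertainment; revenue $775,000 ≤ $1,125,000 → Entertainment License not required.
Sec. 4-10. occupies leased commercial space (not: is a home-based business) → Home Occupation Registration not required.

Compliance License, General Business Permit, Municipal Certificate, Regulatory Authorization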